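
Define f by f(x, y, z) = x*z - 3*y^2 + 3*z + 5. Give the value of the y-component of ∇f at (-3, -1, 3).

(∇f)_2 = ∂f/∂y = -6*y
At (-3, -1, 3): 6.

6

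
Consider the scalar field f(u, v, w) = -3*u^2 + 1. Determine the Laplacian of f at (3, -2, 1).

∂²f/∂u² = -6
∂²f/∂v² = 0
∂²f/∂w² = 0
∇²f = -6
At (3, -2, 1): -6.

-6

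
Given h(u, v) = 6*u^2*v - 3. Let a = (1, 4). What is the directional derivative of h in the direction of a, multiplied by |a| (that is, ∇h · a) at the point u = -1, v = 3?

-12

∂h/∂u = 12*u*v
∂h/∂v = 6*u^2
∇h at (-1, 3) = (-36, 6)
∇h · a = (-36)(1) + (6)(4) = -12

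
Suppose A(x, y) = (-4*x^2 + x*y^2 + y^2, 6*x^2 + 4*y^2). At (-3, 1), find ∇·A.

33

∂A₁/∂x = -8*x + y^2
∂A₂/∂y = 8*y
∇·A = -8*x + y^2 + 8*y
At (-3, 1): 33.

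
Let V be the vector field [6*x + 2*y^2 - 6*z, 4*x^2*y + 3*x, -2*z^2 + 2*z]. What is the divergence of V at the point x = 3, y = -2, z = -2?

52

∂V₁/∂x = 6
∂V₂/∂y = 4*x^2
∂V₃/∂z = -4*z + 2
∇·V = 4*x^2 - 4*z + 8
At (3, -2, -2): 52.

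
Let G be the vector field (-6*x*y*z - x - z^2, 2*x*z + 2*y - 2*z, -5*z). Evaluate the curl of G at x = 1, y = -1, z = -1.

(∇×G)₁ = ∂G₃/∂y − ∂G₂/∂z = -2*x + 2
(∇×G)₂ = ∂G₁/∂z − ∂G₃/∂x = -6*x*y - 2*z
(∇×G)₃ = ∂G₂/∂x − ∂G₁/∂y = 6*x*z + 2*z
∇×G = (-2*x + 2, -6*x*y - 2*z, 6*x*z + 2*z)
At (1, -1, -1): (0, 8, -8).

(0, 8, -8)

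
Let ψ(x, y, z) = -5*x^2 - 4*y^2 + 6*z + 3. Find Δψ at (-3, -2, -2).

∂²ψ/∂x² = -10
∂²ψ/∂y² = -8
∂²ψ/∂z² = 0
∇²ψ = -18
At (-3, -2, -2): -18.

-18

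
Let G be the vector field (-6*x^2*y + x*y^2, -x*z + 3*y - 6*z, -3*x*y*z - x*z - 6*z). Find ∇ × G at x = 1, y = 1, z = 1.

(4, 4, 3)

(∇×G)₁ = ∂G₃/∂y − ∂G₂/∂z = -3*x*z + x + 6
(∇×G)₂ = ∂G₁/∂z − ∂G₃/∂x = 3*y*z + z
(∇×G)₃ = ∂G₂/∂x − ∂G₁/∂y = 6*x^2 - 2*x*y - z
∇×G = (-3*x*z + x + 6, 3*y*z + z, 6*x^2 - 2*x*y - z)
At (1, 1, 1): (4, 4, 3).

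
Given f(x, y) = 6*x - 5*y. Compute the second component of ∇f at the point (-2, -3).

(∇f)_2 = ∂f/∂y = -5
At (-2, -3): -5.

-5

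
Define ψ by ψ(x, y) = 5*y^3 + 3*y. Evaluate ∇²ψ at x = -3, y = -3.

-90

∂²ψ/∂x² = 0
∂²ψ/∂y² = 30*y
∇²ψ = 30*y
At (-3, -3): -90.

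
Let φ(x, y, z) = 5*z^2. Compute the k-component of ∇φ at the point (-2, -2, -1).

-10

(∇φ)_3 = ∂φ/∂z = 10*z
At (-2, -2, -1): -10.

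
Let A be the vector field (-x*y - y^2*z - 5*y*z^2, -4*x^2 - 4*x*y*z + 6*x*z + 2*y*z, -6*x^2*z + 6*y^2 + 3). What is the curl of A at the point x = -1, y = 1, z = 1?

(12, -23, 16)

(∇×A)₁ = ∂A₃/∂y − ∂A₂/∂z = 4*x*y - 6*x + 10*y
(∇×A)₂ = ∂A₁/∂z − ∂A₃/∂x = 12*x*z - y^2 - 10*y*z
(∇×A)₃ = ∂A₂/∂x − ∂A₁/∂y = -7*x - 2*y*z + 5*z^2 + 6*z
∇×A = (4*x*y - 6*x + 10*y, 12*x*z - y^2 - 10*y*z, -7*x - 2*y*z + 5*z^2 + 6*z)
At (-1, 1, 1): (12, -23, 16).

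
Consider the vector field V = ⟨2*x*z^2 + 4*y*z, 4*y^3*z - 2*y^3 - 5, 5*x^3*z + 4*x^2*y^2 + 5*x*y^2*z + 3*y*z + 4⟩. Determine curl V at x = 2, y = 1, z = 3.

(97, -183, -12)

(∇×V)₁ = ∂V₃/∂y − ∂V₂/∂z = 8*x^2*y + 10*x*y*z - 4*y^3 + 3*z
(∇×V)₂ = ∂V₁/∂z − ∂V₃/∂x = -15*x^2*z - 8*x*y^2 + 4*x*z - 5*y^2*z + 4*y
(∇×V)₃ = ∂V₂/∂x − ∂V₁/∂y = -4*z
∇×V = (8*x^2*y + 10*x*y*z - 4*y^3 + 3*z, -15*x^2*z - 8*x*y^2 + 4*x*z - 5*y^2*z + 4*y, -4*z)
At (2, 1, 3): (97, -183, -12).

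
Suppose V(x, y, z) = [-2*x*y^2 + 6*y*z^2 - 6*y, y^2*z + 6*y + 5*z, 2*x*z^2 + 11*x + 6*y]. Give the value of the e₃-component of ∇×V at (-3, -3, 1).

36

(∇×V)_3 = ∂V₂/∂x − ∂V₁/∂y
= 0 − (-4*x*y + 6*z^2 - 6)
= 4*x*y - 6*z^2 + 6
At (-3, -3, 1): 36.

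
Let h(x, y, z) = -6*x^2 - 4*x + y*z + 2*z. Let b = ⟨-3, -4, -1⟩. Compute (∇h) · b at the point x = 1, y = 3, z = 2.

35

∂h/∂x = -12*x - 4
∂h/∂y = z
∂h/∂z = y + 2
∇h at (1, 3, 2) = (-16, 2, 5)
∇h · b = (-16)(-3) + (2)(-4) + (5)(-1) = 35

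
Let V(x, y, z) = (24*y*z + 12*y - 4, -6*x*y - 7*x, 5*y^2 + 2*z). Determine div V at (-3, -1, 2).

20

∂V₁/∂x = 0
∂V₂/∂y = -6*x
∂V₃/∂z = 2
∇·V = -6*x + 2
At (-3, -1, 2): 20.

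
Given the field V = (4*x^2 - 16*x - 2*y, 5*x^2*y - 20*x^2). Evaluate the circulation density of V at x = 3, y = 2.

∂V₂/∂x = 10*x*y - 40*x
∂V₁/∂y = -2
Scalar curl = 10*x*y - 40*x + 2
At (3, 2): -58.

-58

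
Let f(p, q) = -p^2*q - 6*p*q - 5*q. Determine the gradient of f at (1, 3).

∂f/∂p = -2*p*q - 6*q
∂f/∂q = -p^2 - 6*p - 5
∇f = (-2*p*q - 6*q, -p^2 - 6*p - 5)
At (1, 3): (-24, -12).

(-24, -12)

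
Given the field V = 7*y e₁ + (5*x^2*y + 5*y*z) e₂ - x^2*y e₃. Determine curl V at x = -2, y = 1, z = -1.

(∇×V)₁ = ∂V₃/∂y − ∂V₂/∂z = -x^2 - 5*y
(∇×V)₂ = ∂V₁/∂z − ∂V₃/∂x = 2*x*y
(∇×V)₃ = ∂V₂/∂x − ∂V₁/∂y = 10*x*y - 7
∇×V = (-x^2 - 5*y, 2*x*y, 10*x*y - 7)
At (-2, 1, -1): (-9, -4, -27).

(-9, -4, -27)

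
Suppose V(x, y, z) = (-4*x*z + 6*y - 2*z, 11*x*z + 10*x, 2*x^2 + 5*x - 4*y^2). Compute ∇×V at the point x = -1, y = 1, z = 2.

(∇×V)₁ = ∂V₃/∂y − ∂V₂/∂z = -11*x - 8*y
(∇×V)₂ = ∂V₁/∂z − ∂V₃/∂x = -8*x - 7
(∇×V)₃ = ∂V₂/∂x − ∂V₁/∂y = 11*z + 4
∇×V = (-11*x - 8*y, -8*x - 7, 11*z + 4)
At (-1, 1, 2): (3, 1, 26).

(3, 1, 26)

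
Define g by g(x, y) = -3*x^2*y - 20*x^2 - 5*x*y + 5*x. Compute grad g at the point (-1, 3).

(48, 2)

∂g/∂x = -6*x*y - 40*x - 5*y + 5
∂g/∂y = -3*x^2 - 5*x
∇g = (-6*x*y - 40*x - 5*y + 5, -3*x^2 - 5*x)
At (-1, 3): (48, 2).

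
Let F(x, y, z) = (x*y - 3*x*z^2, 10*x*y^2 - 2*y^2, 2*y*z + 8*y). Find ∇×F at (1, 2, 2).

(∇×F)₁ = ∂F₃/∂y − ∂F₂/∂z = 2*z + 8
(∇×F)₂ = ∂F₁/∂z − ∂F₃/∂x = -6*x*z
(∇×F)₃ = ∂F₂/∂x − ∂F₁/∂y = -x + 10*y^2
∇×F = (2*z + 8, -6*x*z, -x + 10*y^2)
At (1, 2, 2): (12, -12, 39).

(12, -12, 39)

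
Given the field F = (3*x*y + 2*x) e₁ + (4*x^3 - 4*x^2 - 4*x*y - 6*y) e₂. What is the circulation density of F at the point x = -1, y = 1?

19

∂F₂/∂x = 12*x^2 - 8*x - 4*y
∂F₁/∂y = 3*x
Scalar curl = 12*x^2 - 11*x - 4*y
At (-1, 1): 19.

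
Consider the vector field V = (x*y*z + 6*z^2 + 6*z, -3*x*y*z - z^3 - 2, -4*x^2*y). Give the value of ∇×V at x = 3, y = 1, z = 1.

(-24, 45, -6)

(∇×V)₁ = ∂V₃/∂y − ∂V₂/∂z = -4*x^2 + 3*x*y + 3*z^2
(∇×V)₂ = ∂V₁/∂z − ∂V₃/∂x = 9*x*y + 12*z + 6
(∇×V)₃ = ∂V₂/∂x − ∂V₁/∂y = -x*z - 3*y*z
∇×V = (-4*x^2 + 3*x*y + 3*z^2, 9*x*y + 12*z + 6, -x*z - 3*y*z)
At (3, 1, 1): (-24, 45, -6).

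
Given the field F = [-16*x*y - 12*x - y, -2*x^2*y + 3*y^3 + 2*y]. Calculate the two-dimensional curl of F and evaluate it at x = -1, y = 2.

-7

∂F₂/∂x = -4*x*y
∂F₁/∂y = -16*x - 1
Scalar curl = -4*x*y + 16*x + 1
At (-1, 2): -7.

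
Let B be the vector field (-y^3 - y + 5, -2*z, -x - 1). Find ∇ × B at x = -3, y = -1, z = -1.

(∇×B)₁ = ∂B₃/∂y − ∂B₂/∂z = 2
(∇×B)₂ = ∂B₁/∂z − ∂B₃/∂x = 1
(∇×B)₃ = ∂B₂/∂x − ∂B₁/∂y = 3*y^2 + 1
∇×B = (2, 1, 3*y^2 + 1)
At (-3, -1, -1): (2, 1, 4).

(2, 1, 4)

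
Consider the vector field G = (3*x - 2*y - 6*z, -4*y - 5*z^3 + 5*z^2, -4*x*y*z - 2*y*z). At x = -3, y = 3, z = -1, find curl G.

(∇×G)₁ = ∂G₃/∂y − ∂G₂/∂z = -4*x*z + 15*z^2 - 12*z
(∇×G)₂ = ∂G₁/∂z − ∂G₃/∂x = 4*y*z - 6
(∇×G)₃ = ∂G₂/∂x − ∂G₁/∂y = 2
∇×G = (-4*x*z + 15*z^2 - 12*z, 4*y*z - 6, 2)
At (-3, 3, -1): (15, -18, 2).

(15, -18, 2)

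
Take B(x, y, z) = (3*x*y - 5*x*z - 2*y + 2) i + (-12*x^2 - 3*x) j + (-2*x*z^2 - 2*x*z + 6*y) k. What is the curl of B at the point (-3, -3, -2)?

(6, 19, 80)

(∇×B)₁ = ∂B₃/∂y − ∂B₂/∂z = 6
(∇×B)₂ = ∂B₁/∂z − ∂B₃/∂x = -5*x + 2*z^2 + 2*z
(∇×B)₃ = ∂B₂/∂x − ∂B₁/∂y = -27*x - 1
∇×B = (6, -5*x + 2*z^2 + 2*z, -27*x - 1)
At (-3, -3, -2): (6, 19, 80).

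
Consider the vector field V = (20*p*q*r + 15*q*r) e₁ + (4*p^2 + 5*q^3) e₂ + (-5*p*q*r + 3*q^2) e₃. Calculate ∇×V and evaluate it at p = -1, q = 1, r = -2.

(-4, -15, -18)

(∇×V)₁ = ∂V₃/∂q − ∂V₂/∂r = -5*p*r + 6*q
(∇×V)₂ = ∂V₁/∂r − ∂V₃/∂p = 20*p*q + 5*q*r + 15*q
(∇×V)₃ = ∂V₂/∂p − ∂V₁/∂q = -20*p*r + 8*p - 15*r
∇×V = (-5*p*r + 6*q, 20*p*q + 5*q*r + 15*q, -20*p*r + 8*p - 15*r)
At (-1, 1, -2): (-4, -15, -18).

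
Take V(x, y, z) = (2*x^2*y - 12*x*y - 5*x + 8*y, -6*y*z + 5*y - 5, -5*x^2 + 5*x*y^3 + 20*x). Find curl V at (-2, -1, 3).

(-36, -35, -40)

(∇×V)₁ = ∂V₃/∂y − ∂V₂/∂z = 15*x*y^2 + 6*y
(∇×V)₂ = ∂V₁/∂z − ∂V₃/∂x = 10*x - 5*y^3 - 20
(∇×V)₃ = ∂V₂/∂x − ∂V₁/∂y = -2*x^2 + 12*x - 8
∇×V = (15*x*y^2 + 6*y, 10*x - 5*y^3 - 20, -2*x^2 + 12*x - 8)
At (-2, -1, 3): (-36, -35, -40).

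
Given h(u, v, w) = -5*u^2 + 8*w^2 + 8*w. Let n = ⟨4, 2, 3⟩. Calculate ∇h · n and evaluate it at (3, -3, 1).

-48

∂h/∂u = -10*u
∂h/∂v = 0
∂h/∂w = 16*w + 8
∇h at (3, -3, 1) = (-30, 0, 24)
∇h · n = (-30)(4) + (0)(2) + (24)(3) = -48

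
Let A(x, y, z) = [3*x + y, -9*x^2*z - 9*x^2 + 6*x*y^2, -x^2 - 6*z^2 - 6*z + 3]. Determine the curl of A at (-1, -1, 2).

(∇×A)₁ = ∂A₃/∂y − ∂A₂/∂z = 9*x^2
(∇×A)₂ = ∂A₁/∂z − ∂A₃/∂x = 2*x
(∇×A)₃ = ∂A₂/∂x − ∂A₁/∂y = -18*x*z - 18*x + 6*y^2 - 1
∇×A = (9*x^2, 2*x, -18*x*z - 18*x + 6*y^2 - 1)
At (-1, -1, 2): (9, -2, 59).

(9, -2, 59)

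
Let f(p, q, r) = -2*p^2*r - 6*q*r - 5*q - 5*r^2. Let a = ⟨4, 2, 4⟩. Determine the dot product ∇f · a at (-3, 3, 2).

-162

∂f/∂p = -4*p*r
∂f/∂q = -6*r - 5
∂f/∂r = -2*p^2 - 6*q - 10*r
∇f at (-3, 3, 2) = (24, -17, -56)
∇f · a = (24)(4) + (-17)(2) + (-56)(4) = -162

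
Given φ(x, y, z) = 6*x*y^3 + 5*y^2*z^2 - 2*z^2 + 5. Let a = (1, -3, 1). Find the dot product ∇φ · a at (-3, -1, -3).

∂φ/∂x = 6*y^3
∂φ/∂y = 18*x*y^2 + 10*y*z^2
∂φ/∂z = 10*y^2*z - 4*z
∇φ at (-3, -1, -3) = (-6, -144, -18)
∇φ · a = (-6)(1) + (-144)(-3) + (-18)(1) = 408

408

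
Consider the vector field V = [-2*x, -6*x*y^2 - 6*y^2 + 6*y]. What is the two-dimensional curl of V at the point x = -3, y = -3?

∂V₂/∂x = -6*y^2
∂V₁/∂y = 0
Scalar curl = -6*y^2
At (-3, -3): -54.

-54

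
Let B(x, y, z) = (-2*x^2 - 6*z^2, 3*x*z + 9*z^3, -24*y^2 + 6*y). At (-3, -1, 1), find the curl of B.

(∇×B)₁ = ∂B₃/∂y − ∂B₂/∂z = -3*x - 48*y - 27*z^2 + 6
(∇×B)₂ = ∂B₁/∂z − ∂B₃/∂x = -12*z
(∇×B)₃ = ∂B₂/∂x − ∂B₁/∂y = 3*z
∇×B = (-3*x - 48*y - 27*z^2 + 6, -12*z, 3*z)
At (-3, -1, 1): (36, -12, 3).

(36, -12, 3)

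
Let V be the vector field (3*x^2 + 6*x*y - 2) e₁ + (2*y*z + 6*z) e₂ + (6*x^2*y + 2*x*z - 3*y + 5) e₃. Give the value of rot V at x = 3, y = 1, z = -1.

(∇×V)₁ = ∂V₃/∂y − ∂V₂/∂z = 6*x^2 - 2*y - 9
(∇×V)₂ = ∂V₁/∂z − ∂V₃/∂x = -12*x*y - 2*z
(∇×V)₃ = ∂V₂/∂x − ∂V₁/∂y = -6*x
∇×V = (6*x^2 - 2*y - 9, -12*x*y - 2*z, -6*x)
At (3, 1, -1): (43, -34, -18).

(43, -34, -18)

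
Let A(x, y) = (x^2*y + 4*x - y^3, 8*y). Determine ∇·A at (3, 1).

18

∂A₁/∂x = 2*x*y + 4
∂A₂/∂y = 8
∇·A = 2*x*y + 12
At (3, 1): 18.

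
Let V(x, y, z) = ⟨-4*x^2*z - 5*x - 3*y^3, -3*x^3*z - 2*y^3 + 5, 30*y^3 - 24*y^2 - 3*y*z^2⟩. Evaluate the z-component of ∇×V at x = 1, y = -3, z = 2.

(∇×V)_3 = ∂V₂/∂x − ∂V₁/∂y
= -9*x^2*z − (-9*y^2)
= -9*x^2*z + 9*y^2
At (1, -3, 2): 63.

63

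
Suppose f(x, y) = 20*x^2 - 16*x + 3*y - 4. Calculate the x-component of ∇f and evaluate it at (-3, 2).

-136

(∇f)_1 = ∂f/∂x = 40*x - 16
At (-3, 2): -136.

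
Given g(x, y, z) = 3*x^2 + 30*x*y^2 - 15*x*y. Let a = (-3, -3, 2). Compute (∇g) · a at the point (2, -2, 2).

324

∂g/∂x = 6*x + 30*y^2 - 15*y
∂g/∂y = 60*x*y - 15*x
∂g/∂z = 0
∇g at (2, -2, 2) = (162, -270, 0)
∇g · a = (162)(-3) + (-270)(-3) + (0)(2) = 324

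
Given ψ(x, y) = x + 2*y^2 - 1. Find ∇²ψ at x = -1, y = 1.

4

∂²ψ/∂x² = 0
∂²ψ/∂y² = 4
∇²ψ = 4
At (-1, 1): 4.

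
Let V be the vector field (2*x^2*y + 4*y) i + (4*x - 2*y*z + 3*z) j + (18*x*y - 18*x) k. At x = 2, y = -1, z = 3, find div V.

∂V₁/∂x = 4*x*y
∂V₂/∂y = -2*z
∂V₃/∂z = 0
∇·V = 4*x*y - 2*z
At (2, -1, 3): -14.

-14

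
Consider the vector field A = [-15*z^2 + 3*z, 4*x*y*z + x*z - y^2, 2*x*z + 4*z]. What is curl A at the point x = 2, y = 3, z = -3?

(∇×A)₁ = ∂A₃/∂y − ∂A₂/∂z = -4*x*y - x
(∇×A)₂ = ∂A₁/∂z − ∂A₃/∂x = -32*z + 3
(∇×A)₃ = ∂A₂/∂x − ∂A₁/∂y = 4*y*z + z
∇×A = (-4*x*y - x, -32*z + 3, 4*y*z + z)
At (2, 3, -3): (-26, 99, -39).

(-26, 99, -39)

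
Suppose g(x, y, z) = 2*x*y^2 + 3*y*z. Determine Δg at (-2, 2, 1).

-8

∂²g/∂x² = 0
∂²g/∂y² = 4*x
∂²g/∂z² = 0
∇²g = 4*x
At (-2, 2, 1): -8.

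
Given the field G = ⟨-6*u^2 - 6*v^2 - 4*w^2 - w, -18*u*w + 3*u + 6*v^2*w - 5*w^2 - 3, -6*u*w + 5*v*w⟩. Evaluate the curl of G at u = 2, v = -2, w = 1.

(27, -3, -39)

(∇×G)₁ = ∂G₃/∂v − ∂G₂/∂w = 18*u - 6*v^2 + 15*w
(∇×G)₂ = ∂G₁/∂w − ∂G₃/∂u = -2*w - 1
(∇×G)₃ = ∂G₂/∂u − ∂G₁/∂v = 12*v - 18*w + 3
∇×G = (18*u - 6*v^2 + 15*w, -2*w - 1, 12*v - 18*w + 3)
At (2, -2, 1): (27, -3, -39).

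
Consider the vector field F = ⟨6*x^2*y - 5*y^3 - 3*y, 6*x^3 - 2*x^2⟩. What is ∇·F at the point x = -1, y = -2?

24

∂F₁/∂x = 12*x*y
∂F₂/∂y = 0
∇·F = 12*x*y
At (-1, -2): 24.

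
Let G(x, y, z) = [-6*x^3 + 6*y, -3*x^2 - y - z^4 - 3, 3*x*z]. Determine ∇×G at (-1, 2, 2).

(32, -6, 0)

(∇×G)₁ = ∂G₃/∂y − ∂G₂/∂z = 4*z^3
(∇×G)₂ = ∂G₁/∂z − ∂G₃/∂x = -3*z
(∇×G)₃ = ∂G₂/∂x − ∂G₁/∂y = -6*x - 6
∇×G = (4*z^3, -3*z, -6*x - 6)
At (-1, 2, 2): (32, -6, 0).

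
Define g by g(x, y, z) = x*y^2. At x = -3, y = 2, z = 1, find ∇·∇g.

-6

∂²g/∂x² = 0
∂²g/∂y² = 2*x
∂²g/∂z² = 0
∇²g = 2*x
At (-3, 2, 1): -6.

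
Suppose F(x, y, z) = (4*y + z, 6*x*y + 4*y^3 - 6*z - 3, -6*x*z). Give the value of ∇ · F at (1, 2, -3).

∂F₁/∂x = 0
∂F₂/∂y = 6*x + 12*y^2
∂F₃/∂z = -6*x
∇·F = 12*y^2
At (1, 2, -3): 48.

48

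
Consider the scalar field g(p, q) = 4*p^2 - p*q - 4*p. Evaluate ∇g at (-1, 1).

∂g/∂p = 8*p - q - 4
∂g/∂q = -p
∇g = (8*p - q - 4, -p)
At (-1, 1): (-13, 1).

(-13, 1)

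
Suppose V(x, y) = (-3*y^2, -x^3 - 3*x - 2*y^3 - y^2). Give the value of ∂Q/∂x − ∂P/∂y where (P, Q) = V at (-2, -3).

∂V₂/∂x = -3*x^2 - 3
∂V₁/∂y = -6*y
Scalar curl = -3*x^2 + 6*y - 3
At (-2, -3): -33.

-33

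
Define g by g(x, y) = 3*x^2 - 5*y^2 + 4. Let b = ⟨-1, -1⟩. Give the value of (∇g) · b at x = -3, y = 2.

∂g/∂x = 6*x
∂g/∂y = -10*y
∇g at (-3, 2) = (-18, -20)
∇g · b = (-18)(-1) + (-20)(-1) = 38

38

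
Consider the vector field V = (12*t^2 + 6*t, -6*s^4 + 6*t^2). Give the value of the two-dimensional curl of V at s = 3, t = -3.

∂V₂/∂s = -24*s^3
∂V₁/∂t = 24*t + 6
Scalar curl = -24*s^3 - 24*t - 6
At (3, -3): -582.

-582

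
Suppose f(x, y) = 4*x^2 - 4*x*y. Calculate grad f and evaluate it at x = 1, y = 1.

(4, -4)

∂f/∂x = 8*x - 4*y
∂f/∂y = -4*x
∇f = (8*x - 4*y, -4*x)
At (1, 1): (4, -4).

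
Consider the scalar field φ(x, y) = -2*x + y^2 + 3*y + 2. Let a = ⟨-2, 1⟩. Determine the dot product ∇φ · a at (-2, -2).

∂φ/∂x = -2
∂φ/∂y = 2*y + 3
∇φ at (-2, -2) = (-2, -1)
∇φ · a = (-2)(-2) + (-1)(1) = 3

3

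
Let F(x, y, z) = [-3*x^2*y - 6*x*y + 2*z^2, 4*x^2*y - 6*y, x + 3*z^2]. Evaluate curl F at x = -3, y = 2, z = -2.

(∇×F)₁ = ∂F₃/∂y − ∂F₂/∂z = 0
(∇×F)₂ = ∂F₁/∂z − ∂F₃/∂x = 4*z - 1
(∇×F)₃ = ∂F₂/∂x − ∂F₁/∂y = 3*x^2 + 8*x*y + 6*x
∇×F = (0, 4*z - 1, 3*x^2 + 8*x*y + 6*x)
At (-3, 2, -2): (0, -9, -39).

(0, -9, -39)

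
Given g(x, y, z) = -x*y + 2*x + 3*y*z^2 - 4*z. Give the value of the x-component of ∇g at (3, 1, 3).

1

(∇g)_1 = ∂g/∂x = -y + 2
At (3, 1, 3): 1.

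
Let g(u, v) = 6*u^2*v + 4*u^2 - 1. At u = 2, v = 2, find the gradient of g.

(64, 24)

∂g/∂u = 12*u*v + 8*u
∂g/∂v = 6*u^2
∇g = (12*u*v + 8*u, 6*u^2)
At (2, 2): (64, 24).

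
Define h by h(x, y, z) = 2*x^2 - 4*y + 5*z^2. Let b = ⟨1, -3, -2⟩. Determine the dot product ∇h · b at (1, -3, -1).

∂h/∂x = 4*x
∂h/∂y = -4
∂h/∂z = 10*z
∇h at (1, -3, -1) = (4, -4, -10)
∇h · b = (4)(1) + (-4)(-3) + (-10)(-2) = 36

36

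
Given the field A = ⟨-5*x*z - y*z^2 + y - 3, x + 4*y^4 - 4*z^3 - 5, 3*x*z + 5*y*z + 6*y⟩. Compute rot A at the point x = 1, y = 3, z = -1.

(∇×A)₁ = ∂A₃/∂y − ∂A₂/∂z = 12*z^2 + 5*z + 6
(∇×A)₂ = ∂A₁/∂z − ∂A₃/∂x = -5*x - 2*y*z - 3*z
(∇×A)₃ = ∂A₂/∂x − ∂A₁/∂y = z^2
∇×A = (12*z^2 + 5*z + 6, -5*x - 2*y*z - 3*z, z^2)
At (1, 3, -1): (13, 4, 1).

(13, 4, 1)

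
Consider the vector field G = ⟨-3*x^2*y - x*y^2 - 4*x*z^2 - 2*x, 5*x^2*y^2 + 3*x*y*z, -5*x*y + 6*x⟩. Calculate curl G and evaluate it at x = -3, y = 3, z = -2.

(∇×G)₁ = ∂G₃/∂y − ∂G₂/∂z = -3*x*y - 5*x
(∇×G)₂ = ∂G₁/∂z − ∂G₃/∂x = -8*x*z + 5*y - 6
(∇×G)₃ = ∂G₂/∂x − ∂G₁/∂y = 3*x^2 + 10*x*y^2 + 2*x*y + 3*y*z
∇×G = (-3*x*y - 5*x, -8*x*z + 5*y - 6, 3*x^2 + 10*x*y^2 + 2*x*y + 3*y*z)
At (-3, 3, -2): (42, -39, -279).

(42, -39, -279)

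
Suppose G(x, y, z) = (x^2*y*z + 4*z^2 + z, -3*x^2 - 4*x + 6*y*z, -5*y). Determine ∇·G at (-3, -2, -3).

∂G₁/∂x = 2*x*y*z
∂G₂/∂y = 6*z
∂G₃/∂z = 0
∇·G = 2*x*y*z + 6*z
At (-3, -2, -3): -54.

-54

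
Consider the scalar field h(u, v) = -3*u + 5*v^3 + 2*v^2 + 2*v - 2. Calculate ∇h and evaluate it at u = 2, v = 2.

(-3, 70)

∂h/∂u = -3
∂h/∂v = 15*v^2 + 4*v + 2
∇h = (-3, 15*v^2 + 4*v + 2)
At (2, 2): (-3, 70).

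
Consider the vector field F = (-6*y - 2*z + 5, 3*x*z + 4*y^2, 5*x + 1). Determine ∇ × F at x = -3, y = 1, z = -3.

(9, -7, -3)

(∇×F)₁ = ∂F₃/∂y − ∂F₂/∂z = -3*x
(∇×F)₂ = ∂F₁/∂z − ∂F₃/∂x = -7
(∇×F)₃ = ∂F₂/∂x − ∂F₁/∂y = 3*z + 6
∇×F = (-3*x, -7, 3*z + 6)
At (-3, 1, -3): (9, -7, -3).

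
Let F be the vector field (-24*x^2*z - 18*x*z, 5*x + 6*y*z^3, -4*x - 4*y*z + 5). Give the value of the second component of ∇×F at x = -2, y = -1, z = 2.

(∇×F)_2 = ∂F₁/∂z − ∂F₃/∂x
= -24*x^2 - 18*x − (-4)
= -24*x^2 - 18*x + 4
At (-2, -1, 2): -56.

-56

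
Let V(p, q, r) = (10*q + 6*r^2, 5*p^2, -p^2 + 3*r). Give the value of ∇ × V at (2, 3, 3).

(∇×V)₁ = ∂V₃/∂q − ∂V₂/∂r = 0
(∇×V)₂ = ∂V₁/∂r − ∂V₃/∂p = 2*p + 12*r
(∇×V)₃ = ∂V₂/∂p − ∂V₁/∂q = 10*p - 10
∇×V = (0, 2*p + 12*r, 10*p - 10)
At (2, 3, 3): (0, 40, 10).

(0, 40, 10)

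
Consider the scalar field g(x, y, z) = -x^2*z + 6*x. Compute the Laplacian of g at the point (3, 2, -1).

2

∂²g/∂x² = -2*z
∂²g/∂y² = 0
∂²g/∂z² = 0
∇²g = -2*z
At (3, 2, -1): 2.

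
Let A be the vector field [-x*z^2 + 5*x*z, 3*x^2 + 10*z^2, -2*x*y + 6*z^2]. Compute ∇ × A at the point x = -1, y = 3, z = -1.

(∇×A)₁ = ∂A₃/∂y − ∂A₂/∂z = -2*x - 20*z
(∇×A)₂ = ∂A₁/∂z − ∂A₃/∂x = -2*x*z + 5*x + 2*y
(∇×A)₃ = ∂A₂/∂x − ∂A₁/∂y = 6*x
∇×A = (-2*x - 20*z, -2*x*z + 5*x + 2*y, 6*x)
At (-1, 3, -1): (22, -1, -6).

(22, -1, -6)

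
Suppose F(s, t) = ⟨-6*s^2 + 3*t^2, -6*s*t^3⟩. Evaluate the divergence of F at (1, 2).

∂F₁/∂s = -12*s
∂F₂/∂t = -18*s*t^2
∇·F = -18*s*t^2 - 12*s
At (1, 2): -84.

-84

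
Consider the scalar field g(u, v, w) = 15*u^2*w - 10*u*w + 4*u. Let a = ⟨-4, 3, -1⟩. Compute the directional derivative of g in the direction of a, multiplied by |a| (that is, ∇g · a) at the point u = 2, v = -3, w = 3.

∂g/∂u = 30*u*w - 10*w + 4
∂g/∂v = 0
∂g/∂w = 15*u^2 - 10*u
∇g at (2, -3, 3) = (154, 0, 40)
∇g · a = (154)(-4) + (0)(3) + (40)(-1) = -656

-656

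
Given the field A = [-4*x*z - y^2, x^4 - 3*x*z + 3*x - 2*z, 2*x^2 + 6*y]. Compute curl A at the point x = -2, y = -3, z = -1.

(∇×A)₁ = ∂A₃/∂y − ∂A₂/∂z = 3*x + 8
(∇×A)₂ = ∂A₁/∂z − ∂A₃/∂x = -8*x
(∇×A)₃ = ∂A₂/∂x − ∂A₁/∂y = 4*x^3 + 2*y - 3*z + 3
∇×A = (3*x + 8, -8*x, 4*x^3 + 2*y - 3*z + 3)
At (-2, -3, -1): (2, 16, -32).

(2, 16, -32)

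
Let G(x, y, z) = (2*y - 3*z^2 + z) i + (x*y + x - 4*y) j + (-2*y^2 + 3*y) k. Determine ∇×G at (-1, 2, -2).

(-5, 13, 1)

(∇×G)₁ = ∂G₃/∂y − ∂G₂/∂z = -4*y + 3
(∇×G)₂ = ∂G₁/∂z − ∂G₃/∂x = -6*z + 1
(∇×G)₃ = ∂G₂/∂x − ∂G₁/∂y = y - 1
∇×G = (-4*y + 3, -6*z + 1, y - 1)
At (-1, 2, -2): (-5, 13, 1).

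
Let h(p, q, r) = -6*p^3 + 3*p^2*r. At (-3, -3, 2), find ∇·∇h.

∂²h/∂p² = 6*(-6*p + r)
∂²h/∂q² = 0
∂²h/∂r² = 0
∇²h = -36*p + 6*r
At (-3, -3, 2): 120.

120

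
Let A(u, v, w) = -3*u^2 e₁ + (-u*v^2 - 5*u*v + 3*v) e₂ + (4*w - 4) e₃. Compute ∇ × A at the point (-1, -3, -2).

(0, 0, 6)

(∇×A)₁ = ∂A₃/∂v − ∂A₂/∂w = 0
(∇×A)₂ = ∂A₁/∂w − ∂A₃/∂u = 0
(∇×A)₃ = ∂A₂/∂u − ∂A₁/∂v = -v^2 - 5*v
∇×A = (0, 0, -v^2 - 5*v)
At (-1, -3, -2): (0, 0, 6).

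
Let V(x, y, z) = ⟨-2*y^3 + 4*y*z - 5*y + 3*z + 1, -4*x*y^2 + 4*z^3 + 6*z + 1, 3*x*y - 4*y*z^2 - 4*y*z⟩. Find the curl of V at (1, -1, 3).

(∇×V)₁ = ∂V₃/∂y − ∂V₂/∂z = 3*x - 16*z^2 - 4*z - 6
(∇×V)₂ = ∂V₁/∂z − ∂V₃/∂x = y + 3
(∇×V)₃ = ∂V₂/∂x − ∂V₁/∂y = 2*y^2 - 4*z + 5
∇×V = (3*x - 16*z^2 - 4*z - 6, y + 3, 2*y^2 - 4*z + 5)
At (1, -1, 3): (-159, 2, -5).

(-159, 2, -5)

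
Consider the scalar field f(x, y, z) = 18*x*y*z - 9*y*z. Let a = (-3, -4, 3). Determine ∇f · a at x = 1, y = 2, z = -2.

∂f/∂x = 18*y*z
∂f/∂y = 18*x*z - 9*z
∂f/∂z = 18*x*y - 9*y
∇f at (1, 2, -2) = (-72, -18, 18)
∇f · a = (-72)(-3) + (-18)(-4) + (18)(3) = 342

342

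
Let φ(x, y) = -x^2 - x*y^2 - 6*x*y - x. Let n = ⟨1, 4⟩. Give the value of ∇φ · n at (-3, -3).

∂φ/∂x = -2*x - y^2 - 6*y - 1
∂φ/∂y = -2*x*y - 6*x
∇φ at (-3, -3) = (14, 0)
∇φ · n = (14)(1) + (0)(4) = 14

14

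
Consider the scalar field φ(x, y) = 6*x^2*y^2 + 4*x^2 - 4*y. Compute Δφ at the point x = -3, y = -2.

164

∂²φ/∂x² = 4*(3*y^2 + 2)
∂²φ/∂y² = 12*x^2
∇²φ = 12*x^2 + 12*y^2 + 8
At (-3, -2): 164.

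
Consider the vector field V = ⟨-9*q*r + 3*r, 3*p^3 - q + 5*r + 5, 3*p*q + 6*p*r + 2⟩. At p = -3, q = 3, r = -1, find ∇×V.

(-14, -27, 72)

(∇×V)₁ = ∂V₃/∂q − ∂V₂/∂r = 3*p - 5
(∇×V)₂ = ∂V₁/∂r − ∂V₃/∂p = -12*q - 6*r + 3
(∇×V)₃ = ∂V₂/∂p − ∂V₁/∂q = 9*p^2 + 9*r
∇×V = (3*p - 5, -12*q - 6*r + 3, 9*p^2 + 9*r)
At (-3, 3, -1): (-14, -27, 72).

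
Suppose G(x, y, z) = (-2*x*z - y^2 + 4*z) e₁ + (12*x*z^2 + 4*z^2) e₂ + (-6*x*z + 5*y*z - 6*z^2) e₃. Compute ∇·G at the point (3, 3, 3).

-45

∂G₁/∂x = -2*z
∂G₂/∂y = 0
∂G₃/∂z = -6*x + 5*y - 12*z
∇·G = -6*x + 5*y - 14*z
At (3, 3, 3): -45.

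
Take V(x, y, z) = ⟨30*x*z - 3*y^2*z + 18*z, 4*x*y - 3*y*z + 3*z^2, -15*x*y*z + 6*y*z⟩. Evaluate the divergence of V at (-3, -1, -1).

∂V₁/∂x = 30*z
∂V₂/∂y = 4*x - 3*z
∂V₃/∂z = -15*x*y + 6*y
∇·V = -15*x*y + 4*x + 6*y + 27*z
At (-3, -1, -1): -90.

-90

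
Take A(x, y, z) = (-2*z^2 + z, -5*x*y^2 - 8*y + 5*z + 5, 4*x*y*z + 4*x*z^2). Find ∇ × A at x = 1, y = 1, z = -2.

(-13, 1, -5)

(∇×A)₁ = ∂A₃/∂y − ∂A₂/∂z = 4*x*z - 5
(∇×A)₂ = ∂A₁/∂z − ∂A₃/∂x = -4*y*z - 4*z^2 - 4*z + 1
(∇×A)₃ = ∂A₂/∂x − ∂A₁/∂y = -5*y^2
∇×A = (4*x*z - 5, -4*y*z - 4*z^2 - 4*z + 1, -5*y^2)
At (1, 1, -2): (-13, 1, -5).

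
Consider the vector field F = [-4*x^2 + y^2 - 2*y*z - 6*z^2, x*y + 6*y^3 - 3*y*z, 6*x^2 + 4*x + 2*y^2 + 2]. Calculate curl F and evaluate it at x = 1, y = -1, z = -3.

(-7, 22, -5)

(∇×F)₁ = ∂F₃/∂y − ∂F₂/∂z = 7*y
(∇×F)₂ = ∂F₁/∂z − ∂F₃/∂x = -12*x - 2*y - 12*z - 4
(∇×F)₃ = ∂F₂/∂x − ∂F₁/∂y = -y + 2*z
∇×F = (7*y, -12*x - 2*y - 12*z - 4, -y + 2*z)
At (1, -1, -3): (-7, 22, -5).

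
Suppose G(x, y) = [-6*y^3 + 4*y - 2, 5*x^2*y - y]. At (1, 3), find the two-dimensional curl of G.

188

∂G₂/∂x = 10*x*y
∂G₁/∂y = -18*y^2 + 4
Scalar curl = 10*x*y + 18*y^2 - 4
At (1, 3): 188.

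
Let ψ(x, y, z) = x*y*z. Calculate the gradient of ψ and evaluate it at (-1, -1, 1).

(-1, -1, 1)

∂ψ/∂x = y*z
∂ψ/∂y = x*z
∂ψ/∂z = x*y
∇ψ = (y*z, x*z, x*y)
At (-1, -1, 1): (-1, -1, 1).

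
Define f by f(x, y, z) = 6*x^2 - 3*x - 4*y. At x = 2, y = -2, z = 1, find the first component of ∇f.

21

(∇f)_1 = ∂f/∂x = 12*x - 3
At (2, -2, 1): 21.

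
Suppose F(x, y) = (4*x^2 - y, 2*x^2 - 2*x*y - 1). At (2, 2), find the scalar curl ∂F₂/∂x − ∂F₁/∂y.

∂F₂/∂x = 4*x - 2*y
∂F₁/∂y = -1
Scalar curl = 4*x - 2*y + 1
At (2, 2): 5.

5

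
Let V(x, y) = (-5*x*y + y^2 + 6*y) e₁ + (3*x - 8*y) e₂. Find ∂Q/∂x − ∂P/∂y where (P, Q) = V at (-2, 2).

-17

∂V₂/∂x = 3
∂V₁/∂y = -5*x + 2*y + 6
Scalar curl = 5*x - 2*y - 3
At (-2, 2): -17.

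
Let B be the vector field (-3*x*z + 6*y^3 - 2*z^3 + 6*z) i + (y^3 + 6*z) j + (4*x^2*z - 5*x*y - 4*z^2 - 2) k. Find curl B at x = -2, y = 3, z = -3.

(∇×B)₁ = ∂B₃/∂y − ∂B₂/∂z = -5*x - 6
(∇×B)₂ = ∂B₁/∂z − ∂B₃/∂x = -8*x*z - 3*x + 5*y - 6*z^2 + 6
(∇×B)₃ = ∂B₂/∂x − ∂B₁/∂y = -18*y^2
∇×B = (-5*x - 6, -8*x*z - 3*x + 5*y - 6*z^2 + 6, -18*y^2)
At (-2, 3, -3): (4, -75, -162).

(4, -75, -162)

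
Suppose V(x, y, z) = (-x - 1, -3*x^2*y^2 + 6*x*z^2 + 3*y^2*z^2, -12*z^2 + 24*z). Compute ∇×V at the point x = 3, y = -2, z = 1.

(-60, 0, -66)

(∇×V)₁ = ∂V₃/∂y − ∂V₂/∂z = -12*x*z - 6*y^2*z
(∇×V)₂ = ∂V₁/∂z − ∂V₃/∂x = 0
(∇×V)₃ = ∂V₂/∂x − ∂V₁/∂y = -6*x*y^2 + 6*z^2
∇×V = (-12*x*z - 6*y^2*z, 0, -6*x*y^2 + 6*z^2)
At (3, -2, 1): (-60, 0, -66).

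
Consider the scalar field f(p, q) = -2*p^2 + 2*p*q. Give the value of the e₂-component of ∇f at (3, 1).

6

(∇f)_2 = ∂f/∂q = 2*p
At (3, 1): 6.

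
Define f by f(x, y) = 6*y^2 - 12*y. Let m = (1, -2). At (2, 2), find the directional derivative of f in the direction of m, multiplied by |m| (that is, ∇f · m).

∂f/∂x = 0
∂f/∂y = 12*y - 12
∇f at (2, 2) = (0, 12)
∇f · m = (0)(1) + (12)(-2) = -24

-24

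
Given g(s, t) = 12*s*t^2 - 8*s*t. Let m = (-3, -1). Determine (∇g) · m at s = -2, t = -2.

-304

∂g/∂s = 12*t^2 - 8*t
∂g/∂t = 24*s*t - 8*s
∇g at (-2, -2) = (64, 112)
∇g · m = (64)(-3) + (112)(-1) = -304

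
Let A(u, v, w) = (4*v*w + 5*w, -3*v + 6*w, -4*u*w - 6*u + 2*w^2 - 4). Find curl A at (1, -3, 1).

(-6, 3, -4)

(∇×A)₁ = ∂A₃/∂v − ∂A₂/∂w = -6
(∇×A)₂ = ∂A₁/∂w − ∂A₃/∂u = 4*v + 4*w + 11
(∇×A)₃ = ∂A₂/∂u − ∂A₁/∂v = -4*w
∇×A = (-6, 4*v + 4*w + 11, -4*w)
At (1, -3, 1): (-6, 3, -4).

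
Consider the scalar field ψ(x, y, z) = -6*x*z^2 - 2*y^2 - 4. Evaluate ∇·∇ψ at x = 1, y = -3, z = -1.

∂²ψ/∂x² = 0
∂²ψ/∂y² = -4
∂²ψ/∂z² = -12*x
∇²ψ = -12*x - 4
At (1, -3, -1): -16.

-16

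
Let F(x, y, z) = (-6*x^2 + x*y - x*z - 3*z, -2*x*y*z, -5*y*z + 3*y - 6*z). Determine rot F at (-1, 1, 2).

(-9, -2, -3)

(∇×F)₁ = ∂F₃/∂y − ∂F₂/∂z = 2*x*y - 5*z + 3
(∇×F)₂ = ∂F₁/∂z − ∂F₃/∂x = -x - 3
(∇×F)₃ = ∂F₂/∂x − ∂F₁/∂y = -x - 2*y*z
∇×F = (2*x*y - 5*z + 3, -x - 3, -x - 2*y*z)
At (-1, 1, 2): (-9, -2, -3).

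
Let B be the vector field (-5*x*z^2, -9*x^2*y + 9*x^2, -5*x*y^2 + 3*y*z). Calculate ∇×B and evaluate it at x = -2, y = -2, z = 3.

(-31, 80, -108)

(∇×B)₁ = ∂B₃/∂y − ∂B₂/∂z = -10*x*y + 3*z
(∇×B)₂ = ∂B₁/∂z − ∂B₃/∂x = -10*x*z + 5*y^2
(∇×B)₃ = ∂B₂/∂x − ∂B₁/∂y = -18*x*y + 18*x
∇×B = (-10*x*y + 3*z, -10*x*z + 5*y^2, -18*x*y + 18*x)
At (-2, -2, 3): (-31, 80, -108).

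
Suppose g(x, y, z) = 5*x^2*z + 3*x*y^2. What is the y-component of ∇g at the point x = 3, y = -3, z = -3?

(∇g)_2 = ∂g/∂y = 6*x*y
At (3, -3, -3): -54.

-54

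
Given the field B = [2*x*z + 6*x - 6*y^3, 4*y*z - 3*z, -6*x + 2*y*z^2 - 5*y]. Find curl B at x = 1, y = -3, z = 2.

(∇×B)₁ = ∂B₃/∂y − ∂B₂/∂z = -4*y + 2*z^2 - 2
(∇×B)₂ = ∂B₁/∂z − ∂B₃/∂x = 2*x + 6
(∇×B)₃ = ∂B₂/∂x − ∂B₁/∂y = 18*y^2
∇×B = (-4*y + 2*z^2 - 2, 2*x + 6, 18*y^2)
At (1, -3, 2): (18, 8, 162).

(18, 8, 162)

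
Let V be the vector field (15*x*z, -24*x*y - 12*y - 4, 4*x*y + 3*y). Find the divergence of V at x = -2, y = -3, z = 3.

∂V₁/∂x = 15*z
∂V₂/∂y = -24*x - 12
∂V₃/∂z = 0
∇·V = -24*x + 15*z - 12
At (-2, -3, 3): 81.

81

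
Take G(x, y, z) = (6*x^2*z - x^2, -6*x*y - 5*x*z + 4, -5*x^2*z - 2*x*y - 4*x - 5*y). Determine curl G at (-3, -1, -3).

(-14, 146, 21)

(∇×G)₁ = ∂G₃/∂y − ∂G₂/∂z = 3*x - 5
(∇×G)₂ = ∂G₁/∂z − ∂G₃/∂x = 6*x^2 + 10*x*z + 2*y + 4
(∇×G)₃ = ∂G₂/∂x − ∂G₁/∂y = -6*y - 5*z
∇×G = (3*x - 5, 6*x^2 + 10*x*z + 2*y + 4, -6*y - 5*z)
At (-3, -1, -3): (-14, 146, 21).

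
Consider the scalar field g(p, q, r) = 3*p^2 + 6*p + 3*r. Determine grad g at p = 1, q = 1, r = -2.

(12, 0, 3)

∂g/∂p = 6*p + 6
∂g/∂q = 0
∂g/∂r = 3
∇g = (6*p + 6, 0, 3)
At (1, 1, -2): (12, 0, 3).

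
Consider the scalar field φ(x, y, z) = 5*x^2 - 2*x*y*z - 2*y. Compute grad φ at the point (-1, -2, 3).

(2, 4, -4)

∂φ/∂x = 10*x - 2*y*z
∂φ/∂y = -2*x*z - 2
∂φ/∂z = -2*x*y
∇φ = (10*x - 2*y*z, -2*x*z - 2, -2*x*y)
At (-1, -2, 3): (2, 4, -4).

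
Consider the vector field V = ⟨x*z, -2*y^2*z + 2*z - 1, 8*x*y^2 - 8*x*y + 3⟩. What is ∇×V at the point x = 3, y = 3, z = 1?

(136, -45, 0)

(∇×V)₁ = ∂V₃/∂y − ∂V₂/∂z = 16*x*y - 8*x + 2*y^2 - 2
(∇×V)₂ = ∂V₁/∂z − ∂V₃/∂x = x - 8*y^2 + 8*y
(∇×V)₃ = ∂V₂/∂x − ∂V₁/∂y = 0
∇×V = (16*x*y - 8*x + 2*y^2 - 2, x - 8*y^2 + 8*y, 0)
At (3, 3, 1): (136, -45, 0).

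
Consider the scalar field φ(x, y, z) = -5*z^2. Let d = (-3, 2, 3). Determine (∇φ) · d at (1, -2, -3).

∂φ/∂x = 0
∂φ/∂y = 0
∂φ/∂z = -10*z
∇φ at (1, -2, -3) = (0, 0, 30)
∇φ · d = (0)(-3) + (0)(2) + (30)(3) = 90

90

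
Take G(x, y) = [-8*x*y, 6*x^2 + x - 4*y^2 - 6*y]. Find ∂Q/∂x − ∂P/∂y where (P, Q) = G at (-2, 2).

-39

∂G₂/∂x = 12*x + 1
∂G₁/∂y = -8*x
Scalar curl = 20*x + 1
At (-2, 2): -39.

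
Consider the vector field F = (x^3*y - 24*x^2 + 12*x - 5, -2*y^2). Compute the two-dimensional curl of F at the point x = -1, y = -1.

1

∂F₂/∂x = 0
∂F₁/∂y = x^3
Scalar curl = -x^3
At (-1, -1): 1.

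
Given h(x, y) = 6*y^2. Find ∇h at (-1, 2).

∂h/∂x = 0
∂h/∂y = 12*y
∇h = (0, 12*y)
At (-1, 2): (0, 24).

(0, 24)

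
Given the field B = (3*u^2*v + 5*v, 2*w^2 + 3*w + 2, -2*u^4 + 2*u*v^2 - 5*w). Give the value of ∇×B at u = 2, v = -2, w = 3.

(-31, 56, -17)

(∇×B)₁ = ∂B₃/∂v − ∂B₂/∂w = 4*u*v - 4*w - 3
(∇×B)₂ = ∂B₁/∂w − ∂B₃/∂u = 8*u^3 - 2*v^2
(∇×B)₃ = ∂B₂/∂u − ∂B₁/∂v = -3*u^2 - 5
∇×B = (4*u*v - 4*w - 3, 8*u^3 - 2*v^2, -3*u^2 - 5)
At (2, -2, 3): (-31, 56, -17).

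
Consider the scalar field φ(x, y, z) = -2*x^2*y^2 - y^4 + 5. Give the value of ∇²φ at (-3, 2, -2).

∂²φ/∂x² = -4*y^2
∂²φ/∂y² = -4*(x^2 + 3*y^2)
∂²φ/∂z² = 0
∇²φ = -4*x^2 - 16*y^2
At (-3, 2, -2): -100.

-100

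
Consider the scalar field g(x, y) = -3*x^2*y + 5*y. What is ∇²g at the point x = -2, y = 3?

∂²g/∂x² = -6*y
∂²g/∂y² = 0
∇²g = -6*y
At (-2, 3): -18.

-18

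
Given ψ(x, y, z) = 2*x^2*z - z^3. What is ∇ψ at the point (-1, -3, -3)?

∂ψ/∂x = 4*x*z
∂ψ/∂y = 0
∂ψ/∂z = 2*x^2 - 3*z^2
∇ψ = (4*x*z, 0, 2*x^2 - 3*z^2)
At (-1, -3, -3): (12, 0, -25).

(12, 0, -25)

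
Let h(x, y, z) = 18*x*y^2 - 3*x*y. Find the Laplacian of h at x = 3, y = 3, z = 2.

∂²h/∂x² = 0
∂²h/∂y² = 36*x
∂²h/∂z² = 0
∇²h = 36*x
At (3, 3, 2): 108.

108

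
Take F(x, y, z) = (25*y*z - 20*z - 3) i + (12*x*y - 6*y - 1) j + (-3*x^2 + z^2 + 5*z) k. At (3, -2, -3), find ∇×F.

(∇×F)₁ = ∂F₃/∂y − ∂F₂/∂z = 0
(∇×F)₂ = ∂F₁/∂z − ∂F₃/∂x = 6*x + 25*y - 20
(∇×F)₃ = ∂F₂/∂x − ∂F₁/∂y = 12*y - 25*z
∇×F = (0, 6*x + 25*y - 20, 12*y - 25*z)
At (3, -2, -3): (0, -52, 51).

(0, -52, 51)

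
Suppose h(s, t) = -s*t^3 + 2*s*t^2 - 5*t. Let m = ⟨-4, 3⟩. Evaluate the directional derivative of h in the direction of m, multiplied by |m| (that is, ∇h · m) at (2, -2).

∂h/∂s = -t^3 + 2*t^2
∂h/∂t = -3*s*t^2 + 4*s*t - 5
∇h at (2, -2) = (16, -45)
∇h · m = (16)(-4) + (-45)(3) = -199

-199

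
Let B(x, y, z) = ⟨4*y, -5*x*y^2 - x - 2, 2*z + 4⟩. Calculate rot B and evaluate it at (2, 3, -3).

(∇×B)₁ = ∂B₃/∂y − ∂B₂/∂z = 0
(∇×B)₂ = ∂B₁/∂z − ∂B₃/∂x = 0
(∇×B)₃ = ∂B₂/∂x − ∂B₁/∂y = -5*y^2 - 5
∇×B = (0, 0, -5*y^2 - 5)
At (2, 3, -3): (0, 0, -50).

(0, 0, -50)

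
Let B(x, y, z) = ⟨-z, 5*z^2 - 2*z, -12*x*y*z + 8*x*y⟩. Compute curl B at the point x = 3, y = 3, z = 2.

(-66, 47, 0)

(∇×B)₁ = ∂B₃/∂y − ∂B₂/∂z = -12*x*z + 8*x - 10*z + 2
(∇×B)₂ = ∂B₁/∂z − ∂B₃/∂x = 12*y*z - 8*y - 1
(∇×B)₃ = ∂B₂/∂x − ∂B₁/∂y = 0
∇×B = (-12*x*z + 8*x - 10*z + 2, 12*y*z - 8*y - 1, 0)
At (3, 3, 2): (-66, 47, 0).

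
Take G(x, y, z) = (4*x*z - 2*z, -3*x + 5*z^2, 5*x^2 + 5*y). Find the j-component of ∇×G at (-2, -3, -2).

(∇×G)_2 = ∂G₁/∂z − ∂G₃/∂x
= 4*x - 2 − (10*x)
= -6*x - 2
At (-2, -3, -2): 10.

10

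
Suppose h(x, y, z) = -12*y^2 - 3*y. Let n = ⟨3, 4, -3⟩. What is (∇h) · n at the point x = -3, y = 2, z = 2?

-204

∂h/∂x = 0
∂h/∂y = -24*y - 3
∂h/∂z = 0
∇h at (-3, 2, 2) = (0, -51, 0)
∇h · n = (0)(3) + (-51)(4) + (0)(-3) = -204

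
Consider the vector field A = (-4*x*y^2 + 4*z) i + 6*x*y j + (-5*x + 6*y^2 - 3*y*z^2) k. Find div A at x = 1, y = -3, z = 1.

-12

∂A₁/∂x = -4*y^2
∂A₂/∂y = 6*x
∂A₃/∂z = -6*y*z
∇·A = 6*x - 4*y^2 - 6*y*z
At (1, -3, 1): -12.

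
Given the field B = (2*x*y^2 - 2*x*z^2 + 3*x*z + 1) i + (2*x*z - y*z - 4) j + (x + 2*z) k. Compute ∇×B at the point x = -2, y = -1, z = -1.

(3, -15, -10)

(∇×B)₁ = ∂B₃/∂y − ∂B₂/∂z = -2*x + y
(∇×B)₂ = ∂B₁/∂z − ∂B₃/∂x = -4*x*z + 3*x - 1
(∇×B)₃ = ∂B₂/∂x − ∂B₁/∂y = -4*x*y + 2*z
∇×B = (-2*x + y, -4*x*z + 3*x - 1, -4*x*y + 2*z)
At (-2, -1, -1): (3, -15, -10).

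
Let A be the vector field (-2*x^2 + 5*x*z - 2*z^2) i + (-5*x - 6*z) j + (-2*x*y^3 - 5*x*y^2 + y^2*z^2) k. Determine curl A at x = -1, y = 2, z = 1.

(∇×A)₁ = ∂A₃/∂y − ∂A₂/∂z = -6*x*y^2 - 10*x*y + 2*y*z^2 + 6
(∇×A)₂ = ∂A₁/∂z − ∂A₃/∂x = 5*x + 2*y^3 + 5*y^2 - 4*z
(∇×A)₃ = ∂A₂/∂x − ∂A₁/∂y = -5
∇×A = (-6*x*y^2 - 10*x*y + 2*y*z^2 + 6, 5*x + 2*y^3 + 5*y^2 - 4*z, -5)
At (-1, 2, 1): (54, 27, -5).

(54, 27, -5)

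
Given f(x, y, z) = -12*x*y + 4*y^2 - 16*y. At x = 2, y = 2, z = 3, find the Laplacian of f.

∂²f/∂x² = 0
∂²f/∂y² = 8
∂²f/∂z² = 0
∇²f = 8
At (2, 2, 3): 8.

8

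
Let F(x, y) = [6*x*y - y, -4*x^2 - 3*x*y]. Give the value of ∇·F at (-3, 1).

∂F₁/∂x = 6*y
∂F₂/∂y = -3*x
∇·F = -3*x + 6*y
At (-3, 1): 15.

15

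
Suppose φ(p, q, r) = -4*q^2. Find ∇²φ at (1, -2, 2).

-8

∂²φ/∂p² = 0
∂²φ/∂q² = -8
∂²φ/∂r² = 0
∇²φ = -8
At (1, -2, 2): -8.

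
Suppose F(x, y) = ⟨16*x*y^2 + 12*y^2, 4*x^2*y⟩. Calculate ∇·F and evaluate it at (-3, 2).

∂F₁/∂x = 16*y^2
∂F₂/∂y = 4*x^2
∇·F = 4*x^2 + 16*y^2
At (-3, 2): 100.

100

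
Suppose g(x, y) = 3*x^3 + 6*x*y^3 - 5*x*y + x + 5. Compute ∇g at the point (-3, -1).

(81, -39)

∂g/∂x = 9*x^2 + 6*y^3 - 5*y + 1
∂g/∂y = 18*x*y^2 - 5*x
∇g = (9*x^2 + 6*y^3 - 5*y + 1, 18*x*y^2 - 5*x)
At (-3, -1): (81, -39).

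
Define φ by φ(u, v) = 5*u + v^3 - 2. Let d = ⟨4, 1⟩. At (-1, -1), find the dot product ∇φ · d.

23

∂φ/∂u = 5
∂φ/∂v = 3*v^2
∇φ at (-1, -1) = (5, 3)
∇φ · d = (5)(4) + (3)(1) = 23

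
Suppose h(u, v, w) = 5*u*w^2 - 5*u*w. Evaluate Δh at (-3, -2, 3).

∂²h/∂u² = 0
∂²h/∂v² = 0
∂²h/∂w² = 10*u
∇²h = 10*u
At (-3, -2, 3): -30.

-30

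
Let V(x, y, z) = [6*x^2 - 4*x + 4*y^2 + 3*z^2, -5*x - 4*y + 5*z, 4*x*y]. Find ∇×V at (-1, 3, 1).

(∇×V)₁ = ∂V₃/∂y − ∂V₂/∂z = 4*x - 5
(∇×V)₂ = ∂V₁/∂z − ∂V₃/∂x = -4*y + 6*z
(∇×V)₃ = ∂V₂/∂x − ∂V₁/∂y = -8*y - 5
∇×V = (4*x - 5, -4*y + 6*z, -8*y - 5)
At (-1, 3, 1): (-9, -6, -29).

(-9, -6, -29)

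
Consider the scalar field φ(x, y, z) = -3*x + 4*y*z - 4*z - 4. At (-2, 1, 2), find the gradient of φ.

∂φ/∂x = -3
∂φ/∂y = 4*z
∂φ/∂z = 4*y - 4
∇φ = (-3, 4*z, 4*y - 4)
At (-2, 1, 2): (-3, 8, 0).

(-3, 8, 0)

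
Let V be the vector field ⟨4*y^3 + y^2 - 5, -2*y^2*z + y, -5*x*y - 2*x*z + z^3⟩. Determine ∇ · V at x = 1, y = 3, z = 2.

-13

∂V₁/∂x = 0
∂V₂/∂y = -4*y*z + 1
∂V₃/∂z = -2*x + 3*z^2
∇·V = -2*x - 4*y*z + 3*z^2 + 1
At (1, 3, 2): -13.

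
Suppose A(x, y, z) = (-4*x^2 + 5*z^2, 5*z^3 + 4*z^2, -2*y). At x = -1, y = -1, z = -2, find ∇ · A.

∂A₁/∂x = -8*x
∂A₂/∂y = 0
∂A₃/∂z = 0
∇·A = -8*x
At (-1, -1, -2): 8.

8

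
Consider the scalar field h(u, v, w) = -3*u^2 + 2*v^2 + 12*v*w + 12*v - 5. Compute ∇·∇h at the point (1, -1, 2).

∂²h/∂u² = -6
∂²h/∂v² = 4
∂²h/∂w² = 0
∇²h = -2
At (1, -1, 2): -2.

-2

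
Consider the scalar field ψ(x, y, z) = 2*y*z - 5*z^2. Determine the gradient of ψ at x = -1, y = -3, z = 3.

∂ψ/∂x = 0
∂ψ/∂y = 2*z
∂ψ/∂z = 2*y - 10*z
∇ψ = (0, 2*z, 2*y - 10*z)
At (-1, -3, 3): (0, 6, -36).

(0, 6, -36)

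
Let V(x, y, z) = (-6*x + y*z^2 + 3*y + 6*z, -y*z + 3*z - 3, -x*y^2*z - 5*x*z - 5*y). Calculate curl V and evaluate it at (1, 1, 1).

(∇×V)₁ = ∂V₃/∂y − ∂V₂/∂z = -2*x*y*z + y - 8
(∇×V)₂ = ∂V₁/∂z − ∂V₃/∂x = y^2*z + 2*y*z + 5*z + 6
(∇×V)₃ = ∂V₂/∂x − ∂V₁/∂y = -z^2 - 3
∇×V = (-2*x*y*z + y - 8, y^2*z + 2*y*z + 5*z + 6, -z^2 - 3)
At (1, 1, 1): (-9, 14, -4).

(-9, 14, -4)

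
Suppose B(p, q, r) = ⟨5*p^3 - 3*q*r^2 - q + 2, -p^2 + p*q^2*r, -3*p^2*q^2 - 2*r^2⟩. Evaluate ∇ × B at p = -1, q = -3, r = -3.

(∇×B)₁ = ∂B₃/∂q − ∂B₂/∂r = -6*p^2*q - p*q^2
(∇×B)₂ = ∂B₁/∂r − ∂B₃/∂p = 6*p*q^2 - 6*q*r
(∇×B)₃ = ∂B₂/∂p − ∂B₁/∂q = -2*p + q^2*r + 3*r^2 + 1
∇×B = (-6*p^2*q - p*q^2, 6*p*q^2 - 6*q*r, -2*p + q^2*r + 3*r^2 + 1)
At (-1, -3, -3): (27, -108, 3).

(27, -108, 3)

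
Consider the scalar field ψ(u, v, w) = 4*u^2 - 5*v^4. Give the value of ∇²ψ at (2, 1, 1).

∂²ψ/∂u² = 8
∂²ψ/∂v² = -60*v^2
∂²ψ/∂w² = 0
∇²ψ = -60*v^2 + 8
At (2, 1, 1): -52.

-52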